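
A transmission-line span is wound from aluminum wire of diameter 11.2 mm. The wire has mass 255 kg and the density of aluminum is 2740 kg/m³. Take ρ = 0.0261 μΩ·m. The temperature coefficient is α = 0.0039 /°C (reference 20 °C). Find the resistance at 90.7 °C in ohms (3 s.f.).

ρ = 0.0261 μΩ·m = 2.61×10^-8 Ω·m
A = π(d/2)² = π(5.6000e-03 m)² = 9.8520e-05 m²
L = m/(density·A) = 255/(2740×9.8520e-05) = 944.6 m
R = ρL/A = (2.61×10^-8)(944.6)/(9.8520e-05) = 0.2503 Ω
R(90.7 °C) = 0.2503 × (1 + 0.0039×70.7) = 0.319 Ω

0.319 Ω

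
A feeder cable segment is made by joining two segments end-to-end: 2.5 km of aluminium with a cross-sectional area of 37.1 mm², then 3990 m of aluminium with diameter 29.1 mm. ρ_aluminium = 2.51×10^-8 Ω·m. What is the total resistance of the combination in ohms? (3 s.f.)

1.84 Ω

Segment 1: A = 37.1 mm² = 3.710e-05 m²
R₁ = ρL/A = (2.51×10^-8)(2500)/(3.710e-05) = 1.691 Ω
Segment 2: A = π(d/2)² = π(1.4550e-02 m)² = 6.651e-04 m²
R₂ = (2.51×10^-8)(3990)/(6.651e-04) = 0.1506 Ω
R = R₁ + R₂ = 1.84 Ω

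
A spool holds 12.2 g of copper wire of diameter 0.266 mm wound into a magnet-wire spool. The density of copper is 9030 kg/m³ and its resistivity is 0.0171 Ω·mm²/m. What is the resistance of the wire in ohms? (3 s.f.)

ρ = 0.0171 Ω·mm²/m = 1.71×10^-8 Ω·m
A = π(d/2)² = π(1.3300e-04 m)² = 5.5572e-08 m²
L = m/(density·A) = 0.0122/(9030×5.5572e-08) = 24.31 m
R = ρL/A = (1.71×10^-8)(24.31)/(5.5572e-08) = 7.48 Ω

7.48 Ω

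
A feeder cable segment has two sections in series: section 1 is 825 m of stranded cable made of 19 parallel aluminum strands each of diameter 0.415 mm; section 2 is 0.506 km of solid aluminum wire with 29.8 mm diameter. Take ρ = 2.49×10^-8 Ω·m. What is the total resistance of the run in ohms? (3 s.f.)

Section 1: A_strand = π(2.0750e-04)² = 1.353e-07 m²; R₁ = ρL/(N·A_s) = (2.49×10^-8)(825)/(19×1.353e-07) = 7.993 Ω
Section 2: A = π(d/2)² = π(1.4900e-02 m)² = 6.975e-04 m²
R₂ = (2.49×10^-8)(506)/(6.975e-04) = 0.01806 Ω
R = R₁ + R₂ = 8.01 Ω

8.01 Ω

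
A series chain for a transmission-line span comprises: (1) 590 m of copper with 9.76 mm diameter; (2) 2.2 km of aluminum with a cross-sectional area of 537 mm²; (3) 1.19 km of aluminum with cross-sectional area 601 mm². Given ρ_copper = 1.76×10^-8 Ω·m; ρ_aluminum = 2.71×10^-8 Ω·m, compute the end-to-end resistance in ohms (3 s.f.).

Seg 1: A = π(d/2)² = π(4.8800e-03 m)² = 7.482e-05 m²
R_1 = (1.76×10^-8)(590)/(7.482e-05) = 0.1388 Ω
Seg 2: A = 537 mm² = 5.370e-04 m²
R_2 = (2.71×10^-8)(2200)/(5.370e-04) = 0.111 Ω
Seg 3: A = 601 mm² = 6.010e-04 m²
R_3 = (2.71×10^-8)(1190)/(6.010e-04) = 0.05366 Ω
R_total = R_1 + R_2 + R_3 = 0.303 Ω

0.303 Ω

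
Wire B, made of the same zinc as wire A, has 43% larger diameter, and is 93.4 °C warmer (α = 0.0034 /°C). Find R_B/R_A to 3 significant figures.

0.644

R ∝ ρL/d² with ρ ∝ (1+αΔT), so R_B/R_A = (1 + 43/100)⁻² × (1 + 0.0034×93.4)
= 0.489 × 1.318 = 0.644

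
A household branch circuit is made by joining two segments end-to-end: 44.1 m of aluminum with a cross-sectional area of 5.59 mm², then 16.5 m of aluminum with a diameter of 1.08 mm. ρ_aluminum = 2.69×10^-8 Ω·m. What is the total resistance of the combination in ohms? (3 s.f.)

0.697 Ω

Segment 1: A = 5.59 mm² = 5.590e-06 m²
R₁ = ρL/A = (2.69×10^-8)(44.1)/(5.590e-06) = 0.2122 Ω
Segment 2: A = π(d/2)² = π(5.4000e-04 m)² = 9.161e-07 m²
R₂ = (2.69×10^-8)(16.5)/(9.161e-07) = 0.4845 Ω
R = R₁ + R₂ = 0.697 Ω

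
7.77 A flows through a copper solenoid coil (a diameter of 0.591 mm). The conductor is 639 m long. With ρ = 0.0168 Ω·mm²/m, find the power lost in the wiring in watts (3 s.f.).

2360 W

ρ = 0.0168 Ω·mm²/m = 1.68×10^-8 Ω·m
A = π(d/2)² = π(2.9550e-04 m)² = 2.743e-07 m²
R = ρL/A = (1.68×10^-8)(639)/(2.743e-07) = 39.13 Ω
P = I²R = (7.77)² × 39.13 = 2360 W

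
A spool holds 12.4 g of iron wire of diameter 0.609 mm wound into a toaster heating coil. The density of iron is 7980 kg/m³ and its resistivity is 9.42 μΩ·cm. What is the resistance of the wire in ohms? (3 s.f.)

ρ = 9.42 μΩ·cm = 9.42×10^-8 Ω·m
A = π(d/2)² = π(3.0450e-04 m)² = 2.9129e-07 m²
L = m/(density·A) = 0.0124/(7980×2.9129e-07) = 5.335 m
R = ρL/A = (9.42×10^-8)(5.335)/(2.9129e-07) = 1.73 Ω

1.73 Ω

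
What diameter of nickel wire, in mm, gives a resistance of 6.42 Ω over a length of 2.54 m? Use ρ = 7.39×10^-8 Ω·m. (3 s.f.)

A = ρL/R = (7.39×10^-8)(2.54)/(6.42) = 2.924e-08 m²
d = 2√(A/π) = 1.929e-04 m = 0.193 mm

0.193 mm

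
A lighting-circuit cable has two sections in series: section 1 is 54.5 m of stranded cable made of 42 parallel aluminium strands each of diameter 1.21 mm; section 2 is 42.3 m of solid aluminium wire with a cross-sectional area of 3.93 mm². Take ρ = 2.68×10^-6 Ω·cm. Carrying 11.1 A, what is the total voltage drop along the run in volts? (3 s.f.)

ρ = 2.68×10^-6 Ω·cm = 2.68×10^-8 Ω·m
Section 1: A_strand = π(6.0500e-04)² = 1.150e-06 m²; R₁ = ρL/(N·A_s) = (2.68×10^-8)(54.5)/(42×1.150e-06) = 0.03024 Ω
Section 2: A = 3.93 mm² = 3.930e-06 m²
R₂ = (2.68×10^-8)(42.3)/(3.930e-06) = 0.2885 Ω
R = R₁ + R₂ = 0.3187 Ω
V = IR = 11.1 × 0.3187 = 3.54 V

3.54 V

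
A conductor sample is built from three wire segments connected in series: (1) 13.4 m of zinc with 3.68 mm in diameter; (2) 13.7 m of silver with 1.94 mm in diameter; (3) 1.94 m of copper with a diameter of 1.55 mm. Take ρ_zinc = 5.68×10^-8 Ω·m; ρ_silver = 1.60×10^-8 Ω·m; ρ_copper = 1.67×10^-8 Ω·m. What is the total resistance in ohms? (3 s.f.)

0.163 Ω

Seg 1: A = π(d/2)² = π(1.8400e-03 m)² = 1.064e-05 m²
R_1 = (5.68×10^-8)(13.4)/(1.064e-05) = 0.07156 Ω
Seg 2: A = π(d/2)² = π(9.7000e-04 m)² = 2.956e-06 m²
R_2 = (1.60×10^-8)(13.7)/(2.956e-06) = 0.07416 Ω
Seg 3: A = π(d/2)² = π(7.7500e-04 m)² = 1.887e-06 m²
R_3 = (1.67×10^-8)(1.94)/(1.887e-06) = 0.01717 Ω
R_total = R_1 + R_2 + R_3 = 0.163 Ω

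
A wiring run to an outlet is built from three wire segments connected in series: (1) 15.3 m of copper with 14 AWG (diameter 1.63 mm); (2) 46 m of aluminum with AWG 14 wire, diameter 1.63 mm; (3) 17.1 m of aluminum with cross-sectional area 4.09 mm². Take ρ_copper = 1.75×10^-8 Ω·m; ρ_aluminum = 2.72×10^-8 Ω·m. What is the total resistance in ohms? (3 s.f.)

Seg 1: A = π(1.63/2 mm)² = π(8.1500e-04 m)² = 2.087e-06 m²
R_1 = (1.75×10^-8)(15.3)/(2.087e-06) = 0.1283 Ω
Seg 2: A = π(1.63/2 mm)² = π(8.1500e-04 m)² = 2.087e-06 m²
R_2 = (2.72×10^-8)(46)/(2.087e-06) = 0.5996 Ω
Seg 3: A = 4.09 mm² = 4.090e-06 m²
R_3 = (2.72×10^-8)(17.1)/(4.090e-06) = 0.1137 Ω
R_total = R_1 + R_2 + R_3 = 0.842 Ω

0.842 Ω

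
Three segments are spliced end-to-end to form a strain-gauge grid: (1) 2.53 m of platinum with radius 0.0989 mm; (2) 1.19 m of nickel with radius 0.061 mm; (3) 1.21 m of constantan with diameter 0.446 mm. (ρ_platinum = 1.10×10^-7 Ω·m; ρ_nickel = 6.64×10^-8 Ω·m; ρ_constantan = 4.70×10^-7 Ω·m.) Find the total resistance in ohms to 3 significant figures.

Seg 1: A = πr² = π(9.8900e-05 m)² = 3.073e-08 m²
R_1 = (1.10×10^-7)(2.53)/(3.073e-08) = 9.057 Ω
Seg 2: A = πr² = π(6.1000e-05 m)² = 1.169e-08 m²
R_2 = (6.64×10^-8)(1.19)/(1.169e-08) = 6.759 Ω
Seg 3: A = π(d/2)² = π(2.2300e-04 m)² = 1.562e-07 m²
R_3 = (4.70×10^-7)(1.21)/(1.562e-07) = 3.64 Ω
R_total = R_1 + R_2 + R_3 = 19.5 Ω

19.5 Ω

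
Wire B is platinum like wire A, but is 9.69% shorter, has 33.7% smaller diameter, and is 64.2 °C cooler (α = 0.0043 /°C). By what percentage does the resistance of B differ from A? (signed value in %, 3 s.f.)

R ∝ ρL/d² with ρ ∝ (1+αΔT), so R_B/R_A = (1 − 9.69/100) × (1 − 33.7/100)⁻² × (1 − 0.0043×64.2)
= 0.9031 × 2.275 × 0.7239 = 1.487
(R_B − R_A)/R_A = 1.487 − 1 = 48.7%

48.7%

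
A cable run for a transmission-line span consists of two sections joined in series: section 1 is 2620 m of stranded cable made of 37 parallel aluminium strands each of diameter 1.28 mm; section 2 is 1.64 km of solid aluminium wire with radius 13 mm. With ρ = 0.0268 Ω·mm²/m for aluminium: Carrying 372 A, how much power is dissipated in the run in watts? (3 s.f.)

ρ = 0.0268 Ω·mm²/m = 2.68×10^-8 Ω·m
Section 1: A_strand = π(6.4000e-04)² = 1.287e-06 m²; R₁ = ρL/(N·A_s) = (2.68×10^-8)(2620)/(37×1.287e-06) = 1.475 Ω
Section 2: A = πr² = π(1.3000e-02 m)² = 5.309e-04 m²
R₂ = (2.68×10^-8)(1640)/(5.309e-04) = 0.08278 Ω
R = R₁ + R₂ = 1.558 Ω
P = I²R = (372)² × 1.558 = 2.16×10^5 W

2.16×10^5 W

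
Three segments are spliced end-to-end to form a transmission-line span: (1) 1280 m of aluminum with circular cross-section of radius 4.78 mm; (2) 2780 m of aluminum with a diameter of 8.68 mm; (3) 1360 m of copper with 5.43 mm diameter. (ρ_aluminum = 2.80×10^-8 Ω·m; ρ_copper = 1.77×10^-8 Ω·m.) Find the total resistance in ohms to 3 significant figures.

Seg 1: A = πr² = π(4.7800e-03 m)² = 7.178e-05 m²
R_1 = (2.80×10^-8)(1280)/(7.178e-05) = 0.4993 Ω
Seg 2: A = π(d/2)² = π(4.3400e-03 m)² = 5.917e-05 m²
R_2 = (2.80×10^-8)(2780)/(5.917e-05) = 1.315 Ω
Seg 3: A = π(d/2)² = π(2.7150e-03 m)² = 2.316e-05 m²
R_3 = (1.77×10^-8)(1360)/(2.316e-05) = 1.039 Ω
R_total = R_1 + R_2 + R_3 = 2.85 Ω

2.85 Ω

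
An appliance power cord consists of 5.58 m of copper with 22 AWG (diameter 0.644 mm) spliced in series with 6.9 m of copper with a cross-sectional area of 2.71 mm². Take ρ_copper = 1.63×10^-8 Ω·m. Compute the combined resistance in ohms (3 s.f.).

0.321 Ω

Segment 1: A = π(0.644/2 mm)² = π(3.2200e-04 m)² = 3.257e-07 m²
R₁ = ρL/A = (1.63×10^-8)(5.58)/(3.257e-07) = 0.2792 Ω
Segment 2: A = 2.71 mm² = 2.710e-06 m²
R₂ = (1.63×10^-8)(6.9)/(2.710e-06) = 0.0415 Ω
R = R₁ + R₂ = 0.321 Ω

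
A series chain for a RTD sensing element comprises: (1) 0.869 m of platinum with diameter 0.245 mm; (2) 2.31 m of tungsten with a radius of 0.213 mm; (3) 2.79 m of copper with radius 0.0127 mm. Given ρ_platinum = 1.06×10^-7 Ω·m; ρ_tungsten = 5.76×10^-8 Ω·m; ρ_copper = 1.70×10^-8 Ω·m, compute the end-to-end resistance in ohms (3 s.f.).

Seg 1: A = π(d/2)² = π(1.2250e-04 m)² = 4.714e-08 m²
R_1 = (1.06×10^-7)(0.869)/(4.714e-08) = 1.954 Ω
Seg 2: A = πr² = π(2.1300e-04 m)² = 1.425e-07 m²
R_2 = (5.76×10^-8)(2.31)/(1.425e-07) = 0.9335 Ω
Seg 3: A = πr² = π(1.2700e-05 m)² = 5.067e-10 m²
R_3 = (1.70×10^-8)(2.79)/(5.067e-10) = 93.6 Ω
R_total = R_1 + R_2 + R_3 = 96.5 Ω

96.5 Ω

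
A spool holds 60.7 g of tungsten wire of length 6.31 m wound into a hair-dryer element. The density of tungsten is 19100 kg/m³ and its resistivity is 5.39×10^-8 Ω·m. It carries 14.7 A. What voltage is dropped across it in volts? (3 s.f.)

9.93 V

A = m/(density·L) = 0.0607/(19100×6.31) = 5.0365e-07 m²
R = ρL/A = (5.39×10^-8)(6.31)/(5.0365e-07) = 0.6753 Ω
V = IR = 14.7 × 0.6753 = 9.93 V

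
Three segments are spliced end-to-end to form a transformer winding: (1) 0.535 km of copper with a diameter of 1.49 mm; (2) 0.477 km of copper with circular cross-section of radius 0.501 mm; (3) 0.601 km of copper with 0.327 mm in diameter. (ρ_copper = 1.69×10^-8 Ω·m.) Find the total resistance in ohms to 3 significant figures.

136 Ω

Seg 1: A = π(d/2)² = π(7.4500e-04 m)² = 1.744e-06 m²
R_1 = (1.69×10^-8)(535)/(1.744e-06) = 5.185 Ω
Seg 2: A = πr² = π(5.0100e-04 m)² = 7.885e-07 m²
R_2 = (1.69×10^-8)(477)/(7.885e-07) = 10.22 Ω
Seg 3: A = π(d/2)² = π(1.6350e-04 m)² = 8.398e-08 m²
R_3 = (1.69×10^-8)(601)/(8.398e-08) = 120.9 Ω
R_total = R_1 + R_2 + R_3 = 136 Ω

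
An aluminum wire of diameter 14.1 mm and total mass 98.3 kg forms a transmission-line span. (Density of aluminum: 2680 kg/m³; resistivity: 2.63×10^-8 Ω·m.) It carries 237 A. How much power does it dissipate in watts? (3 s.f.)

A = π(d/2)² = π(7.0500e-03 m)² = 1.5615e-04 m²
L = m/(density·A) = 98.3/(2680×1.5615e-04) = 234.9 m
R = ρL/A = (2.63×10^-8)(234.9)/(1.5615e-04) = 0.03957 Ω
P = I²R = (237)² × 0.03957 = 2220 W

2220 W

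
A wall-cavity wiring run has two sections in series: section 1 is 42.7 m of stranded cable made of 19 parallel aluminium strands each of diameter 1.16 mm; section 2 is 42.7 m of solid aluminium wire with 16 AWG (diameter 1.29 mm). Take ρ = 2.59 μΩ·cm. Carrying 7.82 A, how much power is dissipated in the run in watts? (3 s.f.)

55.1 W

ρ = 2.59 μΩ·cm = 2.59×10^-8 Ω·m
Section 1: A_strand = π(5.8000e-04)² = 1.057e-06 m²; R₁ = ρL/(N·A_s) = (2.59×10^-8)(42.7)/(19×1.057e-06) = 0.05508 Ω
Section 2: A = π(1.29/2 mm)² = π(6.4500e-04 m)² = 1.307e-06 m²
R₂ = (2.59×10^-8)(42.7)/(1.307e-06) = 0.8462 Ω
R = R₁ + R₂ = 0.9012 Ω
P = I²R = (7.82)² × 0.9012 = 55.1 W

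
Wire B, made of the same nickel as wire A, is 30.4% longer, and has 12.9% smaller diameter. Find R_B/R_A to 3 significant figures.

1.72

R ∝ L/d², so R_B/R_A = (1 + 30.4/100) × (1 − 12.9/100)⁻²
= 1.304 × 1.318 = 1.72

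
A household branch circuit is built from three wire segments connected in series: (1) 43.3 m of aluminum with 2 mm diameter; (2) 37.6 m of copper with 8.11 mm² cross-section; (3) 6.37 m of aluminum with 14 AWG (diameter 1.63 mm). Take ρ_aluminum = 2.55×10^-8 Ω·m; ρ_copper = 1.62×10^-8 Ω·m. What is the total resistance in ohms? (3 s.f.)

0.504 Ω

Seg 1: A = π(d/2)² = π(1.0000e-03 m)² = 3.142e-06 m²
R_1 = (2.55×10^-8)(43.3)/(3.142e-06) = 0.3515 Ω
Seg 2: A = 8.11 mm² = 8.110e-06 m²
R_2 = (1.62×10^-8)(37.6)/(8.110e-06) = 0.07511 Ω
Seg 3: A = π(1.63/2 mm)² = π(8.1500e-04 m)² = 2.087e-06 m²
R_3 = (2.55×10^-8)(6.37)/(2.087e-06) = 0.07784 Ω
R_total = R_1 + R_2 + R_3 = 0.504 Ω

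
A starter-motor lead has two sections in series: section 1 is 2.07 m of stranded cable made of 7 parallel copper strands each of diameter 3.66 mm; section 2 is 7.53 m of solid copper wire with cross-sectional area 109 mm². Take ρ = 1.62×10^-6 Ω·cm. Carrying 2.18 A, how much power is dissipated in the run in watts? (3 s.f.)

0.00748 W

ρ = 1.62×10^-6 Ω·cm = 1.62×10^-8 Ω·m
Section 1: A_strand = π(1.8300e-03)² = 1.052e-05 m²; R₁ = ρL/(N·A_s) = (1.62×10^-8)(2.07)/(7×1.052e-05) = 4.553×10^-4 Ω
Section 2: A = 109 mm² = 1.090e-04 m²
R₂ = (1.62×10^-8)(7.53)/(1.090e-04) = 0.001119 Ω
R = R₁ + R₂ = 0.001574 Ω
P = I²R = (2.18)² × 0.001574 = 0.00748 W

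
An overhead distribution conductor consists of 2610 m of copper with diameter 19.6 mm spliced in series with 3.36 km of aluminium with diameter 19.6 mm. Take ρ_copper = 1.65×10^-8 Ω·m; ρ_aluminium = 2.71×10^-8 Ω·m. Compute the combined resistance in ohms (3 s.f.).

Segment 1: A = π(d/2)² = π(9.8000e-03 m)² = 3.017e-04 m²
R₁ = ρL/A = (1.65×10^-8)(2610)/(3.017e-04) = 0.1427 Ω
R₂ = (2.71×10^-8)(3360)/(3.017e-04) = 0.3018 Ω
R = R₁ + R₂ = 0.445 Ω

0.445 Ω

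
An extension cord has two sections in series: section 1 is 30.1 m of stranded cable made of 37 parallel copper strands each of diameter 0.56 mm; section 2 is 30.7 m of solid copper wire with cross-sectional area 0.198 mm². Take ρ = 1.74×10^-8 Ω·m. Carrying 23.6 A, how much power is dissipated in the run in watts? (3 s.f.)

Section 1: A_strand = π(2.8000e-04)² = 2.463e-07 m²; R₁ = ρL/(N·A_s) = (1.74×10^-8)(30.1)/(37×2.463e-07) = 0.05747 Ω
Section 2: A = 0.198 mm² = 1.980e-07 m²
R₂ = (1.74×10^-8)(30.7)/(1.980e-07) = 2.698 Ω
R = R₁ + R₂ = 2.755 Ω
P = I²R = (23.6)² × 2.755 = 1530 W

1530 W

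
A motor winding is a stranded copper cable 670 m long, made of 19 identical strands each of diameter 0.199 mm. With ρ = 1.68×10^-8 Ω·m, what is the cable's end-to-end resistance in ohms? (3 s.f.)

19.0 Ω

A_strand = π(9.9500e-05 m)² = 3.110e-08 m²
R_strand = ρL/A = (1.68×10^-8)(670)/(3.110e-08) = 361.9 Ω
R_total = R_strand/N = 361.9/19 = 19.0 Ω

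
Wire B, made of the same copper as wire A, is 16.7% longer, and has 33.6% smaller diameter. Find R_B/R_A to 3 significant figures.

2.65

R ∝ L/d², so R_B/R_A = (1 + 16.7/100) × (1 − 33.6/100)⁻²
= 1.167 × 2.268 = 2.65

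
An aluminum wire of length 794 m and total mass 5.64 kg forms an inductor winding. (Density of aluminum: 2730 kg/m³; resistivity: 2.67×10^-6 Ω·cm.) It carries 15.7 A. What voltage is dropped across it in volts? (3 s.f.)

128 V

ρ = 2.67×10^-6 Ω·cm = 2.67×10^-8 Ω·m
A = m/(density·L) = 5.64/(2730×794) = 2.6019e-06 m²
R = ρL/A = (2.67×10^-8)(794)/(2.6019e-06) = 8.148 Ω
V = IR = 15.7 × 8.148 = 128 V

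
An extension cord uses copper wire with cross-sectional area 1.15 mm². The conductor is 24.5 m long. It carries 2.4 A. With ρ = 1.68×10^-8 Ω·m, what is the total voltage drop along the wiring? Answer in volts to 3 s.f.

A = 1.15 mm² = 1.150e-06 m²
R = ρL/A = (1.68×10^-8)(24.5)/(1.150e-06) = 0.3579 Ω
V = IR = 2.4 × 0.3579 = 0.859 V

0.859 V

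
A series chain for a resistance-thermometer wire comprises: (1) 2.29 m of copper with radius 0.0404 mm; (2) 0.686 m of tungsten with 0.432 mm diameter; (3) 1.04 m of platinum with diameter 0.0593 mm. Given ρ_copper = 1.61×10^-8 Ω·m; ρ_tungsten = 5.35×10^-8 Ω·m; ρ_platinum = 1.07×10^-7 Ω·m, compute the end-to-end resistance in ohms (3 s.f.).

Seg 1: A = πr² = π(4.0400e-05 m)² = 5.128e-09 m²
R_1 = (1.61×10^-8)(2.29)/(5.128e-09) = 7.19 Ω
Seg 2: A = π(d/2)² = π(2.1600e-04 m)² = 1.466e-07 m²
R_2 = (5.35×10^-8)(0.686)/(1.466e-07) = 0.2504 Ω
Seg 3: A = π(d/2)² = π(2.9650e-05 m)² = 2.762e-09 m²
R_3 = (1.07×10^-7)(1.04)/(2.762e-09) = 40.29 Ω
R_total = R_1 + R_2 + R_3 = 47.7 Ω

47.7 Ω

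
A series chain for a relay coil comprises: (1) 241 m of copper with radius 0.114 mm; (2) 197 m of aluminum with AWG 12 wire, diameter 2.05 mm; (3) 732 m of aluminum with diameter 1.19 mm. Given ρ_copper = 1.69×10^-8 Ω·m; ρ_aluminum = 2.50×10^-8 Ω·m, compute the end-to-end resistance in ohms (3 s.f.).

Seg 1: A = πr² = π(1.1400e-04 m)² = 4.083e-08 m²
R_1 = (1.69×10^-8)(241)/(4.083e-08) = 99.76 Ω
Seg 2: A = π(2.05/2 mm)² = π(1.0250e-03 m)² = 3.301e-06 m²
R_2 = (2.50×10^-8)(197)/(3.301e-06) = 1.492 Ω
Seg 3: A = π(d/2)² = π(5.9500e-04 m)² = 1.112e-06 m²
R_3 = (2.50×10^-8)(732)/(1.112e-06) = 16.45 Ω
R_total = R_1 + R_2 + R_3 = 118 Ω

118 Ω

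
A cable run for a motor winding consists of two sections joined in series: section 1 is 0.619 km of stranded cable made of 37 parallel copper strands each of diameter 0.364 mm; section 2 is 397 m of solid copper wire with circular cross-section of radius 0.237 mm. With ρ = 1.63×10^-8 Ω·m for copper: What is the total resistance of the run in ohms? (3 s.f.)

39.3 Ω

Section 1: A_strand = π(1.8200e-04)² = 1.041e-07 m²; R₁ = ρL/(N·A_s) = (1.63×10^-8)(619)/(37×1.041e-07) = 2.62 Ω
Section 2: A = πr² = π(2.3700e-04 m)² = 1.765e-07 m²
R₂ = (1.63×10^-8)(397)/(1.765e-07) = 36.67 Ω
R = R₁ + R₂ = 39.3 Ω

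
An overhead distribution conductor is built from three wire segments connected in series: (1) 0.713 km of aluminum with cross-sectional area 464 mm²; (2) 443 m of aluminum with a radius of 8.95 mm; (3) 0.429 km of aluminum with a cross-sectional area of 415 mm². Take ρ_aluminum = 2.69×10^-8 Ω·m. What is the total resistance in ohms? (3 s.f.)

Seg 1: A = 464 mm² = 4.640e-04 m²
R_1 = (2.69×10^-8)(713)/(4.640e-04) = 0.04134 Ω
Seg 2: A = πr² = π(8.9500e-03 m)² = 2.516e-04 m²
R_2 = (2.69×10^-8)(443)/(2.516e-04) = 0.04735 Ω
Seg 3: A = 415 mm² = 4.150e-04 m²
R_3 = (2.69×10^-8)(429)/(4.150e-04) = 0.02781 Ω
R_total = R_1 + R_2 + R_3 = 0.116 Ω

0.116 Ω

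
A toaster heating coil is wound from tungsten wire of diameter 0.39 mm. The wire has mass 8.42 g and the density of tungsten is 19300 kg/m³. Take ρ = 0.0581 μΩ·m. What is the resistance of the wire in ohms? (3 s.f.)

1.78 Ω

ρ = 0.0581 μΩ·m = 5.81×10^-8 Ω·m
A = π(d/2)² = π(1.9500e-04 m)² = 1.1946e-07 m²
L = m/(density·A) = 0.00842/(19300×1.1946e-07) = 3.652 m
R = ρL/A = (5.81×10^-8)(3.652)/(1.1946e-07) = 1.78 Ω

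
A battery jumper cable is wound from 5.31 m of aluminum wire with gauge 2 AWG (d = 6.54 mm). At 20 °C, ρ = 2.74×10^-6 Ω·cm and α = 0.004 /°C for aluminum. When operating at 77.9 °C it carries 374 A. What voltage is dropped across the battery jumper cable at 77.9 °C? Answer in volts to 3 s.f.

1.99 V

ρ = 2.74×10^-6 Ω·cm = 2.74×10^-8 Ω·m
A = π(6.54/2 mm)² = π(3.2700e-03 m)² = 3.359e-05 m²
R₍20₎ = ρL/A = (2.74×10^-8)(5.31)/(3.359e-05) = 0.004331 Ω
R₍77.9₎ = R₍20₎(1 + αΔT) = 0.004331 × (1 + 0.004×57.9) = 0.005334 Ω
V = IR = 374 × 0.005334 = 1.99 V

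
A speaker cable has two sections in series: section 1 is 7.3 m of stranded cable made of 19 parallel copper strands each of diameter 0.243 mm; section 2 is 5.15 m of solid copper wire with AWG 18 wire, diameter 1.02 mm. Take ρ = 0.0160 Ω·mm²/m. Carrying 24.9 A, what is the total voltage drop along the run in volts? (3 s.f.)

ρ = 0.0160 Ω·mm²/m = 1.60×10^-8 Ω·m
Section 1: A_strand = π(1.2150e-04)² = 4.638e-08 m²; R₁ = ρL/(N·A_s) = (1.60×10^-8)(7.3)/(19×4.638e-08) = 0.1326 Ω
Section 2: A = π(1.02/2 mm)² = π(5.1000e-04 m)² = 8.171e-07 m²
R₂ = (1.60×10^-8)(5.15)/(8.171e-07) = 0.1008 Ω
R = R₁ + R₂ = 0.2334 Ω
V = IR = 24.9 × 0.2334 = 5.81 V

5.81 V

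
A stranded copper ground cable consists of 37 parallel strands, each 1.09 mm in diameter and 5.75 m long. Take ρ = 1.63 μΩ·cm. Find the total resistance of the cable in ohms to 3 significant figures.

0.00271 Ω

ρ = 1.63 μΩ·cm = 1.63×10^-8 Ω·m
A_strand = π(5.4500e-04 m)² = 9.331e-07 m²
R_strand = ρL/A = (1.63×10^-8)(5.75)/(9.331e-07) = 0.1004 Ω
R_total = R_strand/N = 0.1004/37 = 0.00271 Ω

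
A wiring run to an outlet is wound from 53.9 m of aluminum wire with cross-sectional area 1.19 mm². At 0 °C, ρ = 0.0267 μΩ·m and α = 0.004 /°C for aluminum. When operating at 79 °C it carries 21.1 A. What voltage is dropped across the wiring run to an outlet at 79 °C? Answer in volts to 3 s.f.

33.6 V

ρ = 0.0267 μΩ·m = 2.67×10^-8 Ω·m
A = 1.19 mm² = 1.190e-06 m²
R₍0₎ = ρL/A = (2.67×10^-8)(53.9)/(1.190e-06) = 1.209 Ω
R₍79₎ = R₍0₎(1 + αΔT) = 1.209 × (1 + 0.004×79) = 1.592 Ω
V = IR = 21.1 × 1.592 = 33.6 V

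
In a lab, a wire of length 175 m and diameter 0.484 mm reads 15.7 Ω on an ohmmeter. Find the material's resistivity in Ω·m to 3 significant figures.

A = π(d/2)² = π(2.4200e-04 m)² = 1.840e-07 m²
ρ = RA/L = (15.7)(1.840e-07)/(175) = 1.65×10^-8 Ω·m

1.65×10^-8 Ω·m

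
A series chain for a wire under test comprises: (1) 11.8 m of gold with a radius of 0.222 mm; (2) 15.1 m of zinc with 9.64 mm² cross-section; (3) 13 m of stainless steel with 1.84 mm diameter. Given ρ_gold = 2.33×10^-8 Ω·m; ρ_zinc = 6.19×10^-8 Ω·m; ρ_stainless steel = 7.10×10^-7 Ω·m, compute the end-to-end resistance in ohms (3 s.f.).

Seg 1: A = πr² = π(2.2200e-04 m)² = 1.548e-07 m²
R_1 = (2.33×10^-8)(11.8)/(1.548e-07) = 1.776 Ω
Seg 2: A = 9.64 mm² = 9.640e-06 m²
R_2 = (6.19×10^-8)(15.1)/(9.640e-06) = 0.09696 Ω
Seg 3: A = π(d/2)² = π(9.2000e-04 m)² = 2.659e-06 m²
R_3 = (7.10×10^-7)(13)/(2.659e-06) = 3.471 Ω
R_total = R_1 + R_2 + R_3 = 5.34 Ω

5.34 Ω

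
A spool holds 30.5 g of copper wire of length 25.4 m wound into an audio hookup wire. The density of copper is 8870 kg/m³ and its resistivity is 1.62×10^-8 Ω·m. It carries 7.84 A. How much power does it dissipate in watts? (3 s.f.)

A = m/(density·L) = 0.0305/(8870×25.4) = 1.3538e-07 m²
R = ρL/A = (1.62×10^-8)(25.4)/(1.3538e-07) = 3.04 Ω
P = I²R = (7.84)² × 3.04 = 187 W

187 W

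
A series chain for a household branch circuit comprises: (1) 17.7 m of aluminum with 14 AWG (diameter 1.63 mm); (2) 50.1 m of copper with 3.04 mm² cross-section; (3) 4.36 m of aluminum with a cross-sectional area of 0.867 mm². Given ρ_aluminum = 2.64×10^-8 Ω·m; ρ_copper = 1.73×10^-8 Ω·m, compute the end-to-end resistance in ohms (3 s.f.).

Seg 1: A = π(1.63/2 mm)² = π(8.1500e-04 m)² = 2.087e-06 m²
R_1 = (2.64×10^-8)(17.7)/(2.087e-06) = 0.2239 Ω
Seg 2: A = 3.04 mm² = 3.040e-06 m²
R_2 = (1.73×10^-8)(50.1)/(3.040e-06) = 0.2851 Ω
Seg 3: A = 0.867 mm² = 8.670e-07 m²
R_3 = (2.64×10^-8)(4.36)/(8.670e-07) = 0.1328 Ω
R_total = R_1 + R_2 + R_3 = 0.642 Ω

0.642 Ω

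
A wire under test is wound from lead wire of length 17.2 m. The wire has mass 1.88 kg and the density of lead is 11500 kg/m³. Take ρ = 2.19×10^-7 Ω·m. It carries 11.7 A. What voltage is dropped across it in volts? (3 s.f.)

A = m/(density·L) = 1.88/(11500×17.2) = 9.5046e-06 m²
R = ρL/A = (2.19×10^-7)(17.2)/(9.5046e-06) = 0.3963 Ω
V = IR = 11.7 × 0.3963 = 4.64 V

4.64 V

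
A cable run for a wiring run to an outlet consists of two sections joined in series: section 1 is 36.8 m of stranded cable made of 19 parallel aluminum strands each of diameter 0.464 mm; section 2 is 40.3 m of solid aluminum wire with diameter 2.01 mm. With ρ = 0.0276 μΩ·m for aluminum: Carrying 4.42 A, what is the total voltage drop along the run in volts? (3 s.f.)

2.95 V

ρ = 0.0276 μΩ·m = 2.76×10^-8 Ω·m
Section 1: A_strand = π(2.3200e-04)² = 1.691e-07 m²; R₁ = ρL/(N·A_s) = (2.76×10^-8)(36.8)/(19×1.691e-07) = 0.3161 Ω
Section 2: A = π(d/2)² = π(1.0050e-03 m)² = 3.173e-06 m²
R₂ = (2.76×10^-8)(40.3)/(3.173e-06) = 0.3505 Ω
R = R₁ + R₂ = 0.6667 Ω
V = IR = 4.42 × 0.6667 = 2.95 V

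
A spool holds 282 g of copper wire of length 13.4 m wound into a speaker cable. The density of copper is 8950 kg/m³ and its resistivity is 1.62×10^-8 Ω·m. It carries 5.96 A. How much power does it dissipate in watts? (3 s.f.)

3.28 W

A = m/(density·L) = 0.282/(8950×13.4) = 2.3514e-06 m²
R = ρL/A = (1.62×10^-8)(13.4)/(2.3514e-06) = 0.09232 Ω
P = I²R = (5.96)² × 0.09232 = 3.28 W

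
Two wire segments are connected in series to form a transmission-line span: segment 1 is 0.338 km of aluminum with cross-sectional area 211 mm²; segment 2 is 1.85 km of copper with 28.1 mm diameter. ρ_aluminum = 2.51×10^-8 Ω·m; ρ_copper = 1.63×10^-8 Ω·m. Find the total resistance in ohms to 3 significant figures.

Segment 1: A = 211 mm² = 2.110e-04 m²
R₁ = ρL/A = (2.51×10^-8)(338)/(2.110e-04) = 0.04021 Ω
Segment 2: A = π(d/2)² = π(1.4050e-02 m)² = 6.202e-04 m²
R₂ = (1.63×10^-8)(1850)/(6.202e-04) = 0.04862 Ω
R = R₁ + R₂ = 0.0888 Ω

0.0888 Ω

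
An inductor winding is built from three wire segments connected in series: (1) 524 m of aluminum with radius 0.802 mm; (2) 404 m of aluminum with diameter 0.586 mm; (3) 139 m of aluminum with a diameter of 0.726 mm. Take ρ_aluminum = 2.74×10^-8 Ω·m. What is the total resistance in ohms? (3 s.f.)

Seg 1: A = πr² = π(8.0200e-04 m)² = 2.021e-06 m²
R_1 = (2.74×10^-8)(524)/(2.021e-06) = 7.105 Ω
Seg 2: A = π(d/2)² = π(2.9300e-04 m)² = 2.697e-07 m²
R_2 = (2.74×10^-8)(404)/(2.697e-07) = 41.04 Ω
Seg 3: A = π(d/2)² = π(3.6300e-04 m)² = 4.140e-07 m²
R_3 = (2.74×10^-8)(139)/(4.140e-07) = 9.2 Ω
R_total = R_1 + R_2 + R_3 = 57.3 Ω

57.3 Ω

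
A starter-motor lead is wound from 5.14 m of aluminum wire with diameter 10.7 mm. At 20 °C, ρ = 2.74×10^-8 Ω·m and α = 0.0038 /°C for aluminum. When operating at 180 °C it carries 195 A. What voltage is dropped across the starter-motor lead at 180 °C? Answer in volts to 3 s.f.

0.491 V

A = π(d/2)² = π(5.3500e-03 m)² = 8.992e-05 m²
R₍20₎ = ρL/A = (2.74×10^-8)(5.14)/(8.992e-05) = 0.001566 Ω
R₍180₎ = R₍20₎(1 + αΔT) = 0.001566 × (1 + 0.0038×160) = 0.002519 Ω
V = IR = 195 × 0.002519 = 0.491 V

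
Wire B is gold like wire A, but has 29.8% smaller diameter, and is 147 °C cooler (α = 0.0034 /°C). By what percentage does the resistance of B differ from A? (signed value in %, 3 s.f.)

R ∝ ρL/d² with ρ ∝ (1+αΔT), so R_B/R_A = (1 − 29.8/100)⁻² × (1 − 0.0034×147)
= 2.029 × 0.5002 = 1.015
(R_B − R_A)/R_A = 1.015 − 1 = 1.50%

1.50%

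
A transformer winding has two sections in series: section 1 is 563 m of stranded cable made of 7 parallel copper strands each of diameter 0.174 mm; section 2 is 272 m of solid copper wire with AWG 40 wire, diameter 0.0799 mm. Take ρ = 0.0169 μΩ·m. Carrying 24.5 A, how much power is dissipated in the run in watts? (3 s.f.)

5.85×10^5 W

ρ = 0.0169 μΩ·m = 1.69×10^-8 Ω·m
Section 1: A_strand = π(8.7000e-05)² = 2.378e-08 m²; R₁ = ρL/(N·A_s) = (1.69×10^-8)(563)/(7×2.378e-08) = 57.16 Ω
Section 2: A = π(0.0799/2 mm)² = π(3.9950e-05 m)² = 5.014e-09 m²
R₂ = (1.69×10^-8)(272)/(5.014e-09) = 916.8 Ω
R = R₁ + R₂ = 974 Ω
P = I²R = (24.5)² × 974 = 5.85×10^5 W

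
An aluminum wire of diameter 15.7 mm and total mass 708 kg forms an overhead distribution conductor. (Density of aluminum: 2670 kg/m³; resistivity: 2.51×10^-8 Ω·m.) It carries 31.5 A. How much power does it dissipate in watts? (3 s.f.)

176 W

A = π(d/2)² = π(7.8500e-03 m)² = 1.9359e-04 m²
L = m/(density·A) = 708/(2670×1.9359e-04) = 1370 m
R = ρL/A = (2.51×10^-8)(1370)/(1.9359e-04) = 0.1776 Ω
P = I²R = (31.5)² × 0.1776 = 176 W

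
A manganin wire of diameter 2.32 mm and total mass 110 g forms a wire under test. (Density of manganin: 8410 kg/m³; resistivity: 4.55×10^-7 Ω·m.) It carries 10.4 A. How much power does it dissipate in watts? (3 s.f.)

A = π(d/2)² = π(1.1600e-03 m)² = 4.2273e-06 m²
L = m/(density·A) = 0.11/(8410×4.2273e-06) = 3.094 m
R = ρL/A = (4.55×10^-7)(3.094)/(4.2273e-06) = 0.333 Ω
P = I²R = (10.4)² × 0.333 = 36.0 W

36.0 W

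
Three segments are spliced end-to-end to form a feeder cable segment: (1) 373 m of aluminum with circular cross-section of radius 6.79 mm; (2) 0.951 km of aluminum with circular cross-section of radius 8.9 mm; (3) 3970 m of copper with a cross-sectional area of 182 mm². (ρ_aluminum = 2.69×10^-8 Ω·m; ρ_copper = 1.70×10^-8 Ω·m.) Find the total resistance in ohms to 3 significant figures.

0.543 Ω

Seg 1: A = πr² = π(6.7900e-03 m)² = 1.448e-04 m²
R_1 = (2.69×10^-8)(373)/(1.448e-04) = 0.06927 Ω
Seg 2: A = πr² = π(8.9000e-03 m)² = 2.488e-04 m²
R_2 = (2.69×10^-8)(951)/(2.488e-04) = 0.1028 Ω
Seg 3: A = 182 mm² = 1.820e-04 m²
R_3 = (1.70×10^-8)(3970)/(1.820e-04) = 0.3708 Ω
R_total = R_1 + R_2 + R_3 = 0.543 Ω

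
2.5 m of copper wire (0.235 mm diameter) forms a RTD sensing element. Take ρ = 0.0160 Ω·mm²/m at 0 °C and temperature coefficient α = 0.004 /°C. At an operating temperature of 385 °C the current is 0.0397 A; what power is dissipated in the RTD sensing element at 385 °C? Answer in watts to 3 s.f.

0.00369 W

ρ = 0.0160 Ω·mm²/m = 1.60×10^-8 Ω·m
A = π(d/2)² = π(1.1750e-04 m)² = 4.337e-08 m²
R₍0₎ = ρL/A = (1.60×10^-8)(2.5)/(4.337e-08) = 0.9222 Ω
R₍385₎ = R₍0₎(1 + αΔT) = 0.9222 × (1 + 0.004×385) = 2.342 Ω
P = I²R = (0.0397)² × 2.342 = 0.00369 W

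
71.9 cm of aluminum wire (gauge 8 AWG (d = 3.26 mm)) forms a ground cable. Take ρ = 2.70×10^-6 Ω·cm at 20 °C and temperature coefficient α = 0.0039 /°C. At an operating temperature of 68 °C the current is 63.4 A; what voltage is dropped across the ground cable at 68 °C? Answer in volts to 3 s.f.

ρ = 2.70×10^-6 Ω·cm = 2.70×10^-8 Ω·m
A = π(3.26/2 mm)² = π(1.6300e-03 m)² = 8.347e-06 m²
R₍20₎ = ρL/A = (2.70×10^-8)(0.719)/(8.347e-06) = 0.002326 Ω
R₍68₎ = R₍20₎(1 + αΔT) = 0.002326 × (1 + 0.0039×48) = 0.002761 Ω
V = IR = 63.4 × 0.002761 = 0.175 V

0.175 V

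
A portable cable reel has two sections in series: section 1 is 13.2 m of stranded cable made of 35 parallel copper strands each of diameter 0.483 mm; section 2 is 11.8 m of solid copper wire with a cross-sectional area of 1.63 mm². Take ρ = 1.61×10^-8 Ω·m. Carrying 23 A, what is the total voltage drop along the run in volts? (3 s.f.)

3.44 V

Section 1: A_strand = π(2.4150e-04)² = 1.832e-07 m²; R₁ = ρL/(N·A_s) = (1.61×10^-8)(13.2)/(35×1.832e-07) = 0.03314 Ω
Section 2: A = 1.63 mm² = 1.630e-06 m²
R₂ = (1.61×10^-8)(11.8)/(1.630e-06) = 0.1166 Ω
R = R₁ + R₂ = 0.1497 Ω
V = IR = 23 × 0.1497 = 3.44 V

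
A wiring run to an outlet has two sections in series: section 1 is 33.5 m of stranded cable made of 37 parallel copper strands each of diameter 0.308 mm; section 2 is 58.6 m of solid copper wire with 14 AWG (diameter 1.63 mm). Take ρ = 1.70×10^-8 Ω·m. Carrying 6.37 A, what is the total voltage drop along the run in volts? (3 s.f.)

4.36 V

Section 1: A_strand = π(1.5400e-04)² = 7.451e-08 m²; R₁ = ρL/(N·A_s) = (1.70×10^-8)(33.5)/(37×7.451e-08) = 0.2066 Ω
Section 2: A = π(1.63/2 mm)² = π(8.1500e-04 m)² = 2.087e-06 m²
R₂ = (1.70×10^-8)(58.6)/(2.087e-06) = 0.4774 Ω
R = R₁ + R₂ = 0.684 Ω
V = IR = 6.37 × 0.684 = 4.36 V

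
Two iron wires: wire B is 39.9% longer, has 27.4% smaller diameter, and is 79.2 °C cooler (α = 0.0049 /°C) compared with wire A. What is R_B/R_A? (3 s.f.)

R ∝ ρL/d² with ρ ∝ (1+αΔT), so R_B/R_A = (1 + 39.9/100) × (1 − 27.4/100)⁻² × (1 − 0.0049×79.2)
= 1.399 × 1.897 × 0.6119 = 1.62

1.62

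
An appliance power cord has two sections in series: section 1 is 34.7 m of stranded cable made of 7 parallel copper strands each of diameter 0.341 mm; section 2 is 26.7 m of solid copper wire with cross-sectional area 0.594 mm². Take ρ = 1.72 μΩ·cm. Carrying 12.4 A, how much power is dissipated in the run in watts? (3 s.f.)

262 W

ρ = 1.72 μΩ·cm = 1.72×10^-8 Ω·m
Section 1: A_strand = π(1.7050e-04)² = 9.133e-08 m²; R₁ = ρL/(N·A_s) = (1.72×10^-8)(34.7)/(7×9.133e-08) = 0.9336 Ω
Section 2: A = 0.594 mm² = 5.940e-07 m²
R₂ = (1.72×10^-8)(26.7)/(5.940e-07) = 0.7731 Ω
R = R₁ + R₂ = 1.707 Ω
P = I²R = (12.4)² × 1.707 = 262 W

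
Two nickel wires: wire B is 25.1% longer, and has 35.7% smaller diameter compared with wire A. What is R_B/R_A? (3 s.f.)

3.03

R ∝ L/d², so R_B/R_A = (1 + 25.1/100) × (1 − 35.7/100)⁻²
= 1.251 × 2.419 = 3.03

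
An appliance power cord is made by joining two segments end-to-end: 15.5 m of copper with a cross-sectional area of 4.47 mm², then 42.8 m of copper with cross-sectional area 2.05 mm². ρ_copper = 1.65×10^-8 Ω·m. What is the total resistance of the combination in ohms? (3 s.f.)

Segment 1: A = 4.47 mm² = 4.470e-06 m²
R₁ = ρL/A = (1.65×10^-8)(15.5)/(4.470e-06) = 0.05721 Ω
Segment 2: A = 2.05 mm² = 2.050e-06 m²
R₂ = (1.65×10^-8)(42.8)/(2.050e-06) = 0.3445 Ω
R = R₁ + R₂ = 0.402 Ω

0.402 Ω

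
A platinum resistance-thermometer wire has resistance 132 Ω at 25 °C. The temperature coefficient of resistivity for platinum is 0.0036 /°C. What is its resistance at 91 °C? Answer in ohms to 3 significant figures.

ΔT = 91 − 25 = 66 °C
R = R₀(1 + αΔT) = 132 × (1 + 0.0036×66) = 132 × 1.238 = 163 Ω

163 Ω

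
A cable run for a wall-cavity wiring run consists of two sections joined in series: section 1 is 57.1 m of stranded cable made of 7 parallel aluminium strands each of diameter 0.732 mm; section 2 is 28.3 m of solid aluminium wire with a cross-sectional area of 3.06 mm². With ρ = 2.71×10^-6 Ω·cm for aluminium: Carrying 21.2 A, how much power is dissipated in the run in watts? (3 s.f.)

349 W

ρ = 2.71×10^-6 Ω·cm = 2.71×10^-8 Ω·m
Section 1: A_strand = π(3.6600e-04)² = 4.208e-07 m²; R₁ = ρL/(N·A_s) = (2.71×10^-8)(57.1)/(7×4.208e-07) = 0.5253 Ω
Section 2: A = 3.06 mm² = 3.060e-06 m²
R₂ = (2.71×10^-8)(28.3)/(3.060e-06) = 0.2506 Ω
R = R₁ + R₂ = 0.7759 Ω
P = I²R = (21.2)² × 0.7759 = 349 W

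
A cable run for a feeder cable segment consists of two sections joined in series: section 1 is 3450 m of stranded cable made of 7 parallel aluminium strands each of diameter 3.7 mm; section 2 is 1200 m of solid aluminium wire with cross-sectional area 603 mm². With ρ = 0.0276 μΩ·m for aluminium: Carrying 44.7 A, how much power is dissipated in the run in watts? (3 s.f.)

2640 W

ρ = 0.0276 μΩ·m = 2.76×10^-8 Ω·m
Section 1: A_strand = π(1.8500e-03)² = 1.075e-05 m²; R₁ = ρL/(N·A_s) = (2.76×10^-8)(3450)/(7×1.075e-05) = 1.265 Ω
Section 2: A = 603 mm² = 6.030e-04 m²
R₂ = (2.76×10^-8)(1200)/(6.030e-04) = 0.05493 Ω
R = R₁ + R₂ = 1.32 Ω
P = I²R = (44.7)² × 1.32 = 2640 W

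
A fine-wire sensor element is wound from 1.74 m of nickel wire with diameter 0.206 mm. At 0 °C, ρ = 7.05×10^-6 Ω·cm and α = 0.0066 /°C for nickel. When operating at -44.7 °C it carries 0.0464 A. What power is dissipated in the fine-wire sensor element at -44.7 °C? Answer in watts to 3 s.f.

ρ = 7.05×10^-6 Ω·cm = 7.05×10^-8 Ω·m
A = π(d/2)² = π(1.0300e-04 m)² = 3.333e-08 m²
R₍0₎ = ρL/A = (7.05×10^-8)(1.74)/(3.333e-08) = 3.681 Ω
R₍-44.7₎ = R₍0₎(1 + αΔT) = 3.681 × (1 + 0.0066×-44.7) = 2.595 Ω
P = I²R = (0.0464)² × 2.595 = 0.00559 W

0.00559 W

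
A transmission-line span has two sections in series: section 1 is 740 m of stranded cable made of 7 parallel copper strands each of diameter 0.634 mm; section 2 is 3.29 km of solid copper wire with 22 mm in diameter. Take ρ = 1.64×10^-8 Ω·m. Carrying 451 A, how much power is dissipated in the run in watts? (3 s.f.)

1.15×10^6 W

Section 1: A_strand = π(3.1700e-04)² = 3.157e-07 m²; R₁ = ρL/(N·A_s) = (1.64×10^-8)(740)/(7×3.157e-07) = 5.492 Ω
Section 2: A = π(d/2)² = π(1.1000e-02 m)² = 3.801e-04 m²
R₂ = (1.64×10^-8)(3290)/(3.801e-04) = 0.1419 Ω
R = R₁ + R₂ = 5.634 Ω
P = I²R = (451)² × 5.634 = 1.15×10^6 W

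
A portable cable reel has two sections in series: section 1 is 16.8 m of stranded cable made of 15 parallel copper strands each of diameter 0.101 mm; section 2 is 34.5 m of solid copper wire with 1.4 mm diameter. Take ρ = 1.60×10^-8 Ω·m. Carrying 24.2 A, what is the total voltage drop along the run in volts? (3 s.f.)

Section 1: A_strand = π(5.0500e-05)² = 8.012e-09 m²; R₁ = ρL/(N·A_s) = (1.60×10^-8)(16.8)/(15×8.012e-09) = 2.237 Ω
Section 2: A = π(d/2)² = π(7.0000e-04 m)² = 1.539e-06 m²
R₂ = (1.60×10^-8)(34.5)/(1.539e-06) = 0.3586 Ω
R = R₁ + R₂ = 2.595 Ω
V = IR = 24.2 × 2.595 = 62.8 V

62.8 V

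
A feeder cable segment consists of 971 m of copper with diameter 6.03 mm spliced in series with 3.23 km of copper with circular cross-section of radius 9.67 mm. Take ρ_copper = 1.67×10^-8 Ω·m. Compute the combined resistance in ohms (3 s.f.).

Segment 1: A = π(d/2)² = π(3.0150e-03 m)² = 2.856e-05 m²
R₁ = ρL/A = (1.67×10^-8)(971)/(2.856e-05) = 0.5678 Ω
Segment 2: A = πr² = π(9.6700e-03 m)² = 2.938e-04 m²
R₂ = (1.67×10^-8)(3230)/(2.938e-04) = 0.1836 Ω
R = R₁ + R₂ = 0.751 Ω

0.751 Ω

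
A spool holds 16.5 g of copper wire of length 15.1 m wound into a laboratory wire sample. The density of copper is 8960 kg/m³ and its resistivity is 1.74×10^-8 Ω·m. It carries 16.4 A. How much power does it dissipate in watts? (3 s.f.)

A = m/(density·L) = 0.0165/(8960×15.1) = 1.2195e-07 m²
R = ρL/A = (1.74×10^-8)(15.1)/(1.2195e-07) = 2.154 Ω
P = I²R = (16.4)² × 2.154 = 579 W

579 W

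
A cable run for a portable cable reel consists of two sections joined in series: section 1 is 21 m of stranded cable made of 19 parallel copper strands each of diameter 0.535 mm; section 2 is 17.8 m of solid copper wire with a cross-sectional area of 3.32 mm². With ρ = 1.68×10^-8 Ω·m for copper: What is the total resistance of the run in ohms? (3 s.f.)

0.173 Ω

Section 1: A_strand = π(2.6750e-04)² = 2.248e-07 m²; R₁ = ρL/(N·A_s) = (1.68×10^-8)(21)/(19×2.248e-07) = 0.0826 Ω
Section 2: A = 3.32 mm² = 3.320e-06 m²
R₂ = (1.68×10^-8)(17.8)/(3.320e-06) = 0.09007 Ω
R = R₁ + R₂ = 0.173 Ω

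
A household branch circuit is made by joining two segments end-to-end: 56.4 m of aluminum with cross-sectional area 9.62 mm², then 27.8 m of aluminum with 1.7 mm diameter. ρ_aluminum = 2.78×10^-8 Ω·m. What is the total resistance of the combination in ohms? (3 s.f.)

Segment 1: A = 9.62 mm² = 9.620e-06 m²
R₁ = ρL/A = (2.78×10^-8)(56.4)/(9.620e-06) = 0.163 Ω
Segment 2: A = π(d/2)² = π(8.5000e-04 m)² = 2.270e-06 m²
R₂ = (2.78×10^-8)(27.8)/(2.270e-06) = 0.3405 Ω
R = R₁ + R₂ = 0.503 Ω

0.503 Ω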